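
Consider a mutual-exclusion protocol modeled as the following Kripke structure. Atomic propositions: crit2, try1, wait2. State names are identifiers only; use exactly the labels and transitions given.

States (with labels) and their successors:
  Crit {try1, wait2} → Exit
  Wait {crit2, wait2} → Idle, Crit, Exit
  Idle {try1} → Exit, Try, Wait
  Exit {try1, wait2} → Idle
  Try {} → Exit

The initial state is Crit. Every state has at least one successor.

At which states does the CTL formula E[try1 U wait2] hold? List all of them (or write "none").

{Crit, Wait, Idle, Exit}

States satisfying try1: {Crit, Idle, Exit}.
States satisfying wait2: {Crit, Wait, Exit}.
States satisfying E[try1 U wait2]: {Crit, Wait, Idle, Exit}.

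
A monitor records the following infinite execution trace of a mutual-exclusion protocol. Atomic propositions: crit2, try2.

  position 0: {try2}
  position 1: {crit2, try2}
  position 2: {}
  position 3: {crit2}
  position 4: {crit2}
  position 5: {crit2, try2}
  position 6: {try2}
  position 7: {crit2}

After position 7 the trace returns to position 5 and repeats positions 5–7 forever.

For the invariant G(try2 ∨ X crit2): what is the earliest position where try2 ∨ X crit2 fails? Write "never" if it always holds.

try2 ∨ X crit2 holds at every position 0..7, and those are all the positions the trace ever visits, so the invariant G(try2 ∨ X crit2) is never violated.

never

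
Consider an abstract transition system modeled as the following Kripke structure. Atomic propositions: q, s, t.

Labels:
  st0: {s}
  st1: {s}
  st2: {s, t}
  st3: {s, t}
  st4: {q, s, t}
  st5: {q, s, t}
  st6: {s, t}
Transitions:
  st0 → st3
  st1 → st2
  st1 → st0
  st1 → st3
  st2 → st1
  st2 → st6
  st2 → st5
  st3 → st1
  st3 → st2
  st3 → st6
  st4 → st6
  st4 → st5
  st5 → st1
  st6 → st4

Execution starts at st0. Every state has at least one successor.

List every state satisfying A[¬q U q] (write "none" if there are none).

States satisfying ¬q: {st0, st1, st2, st3, st6}.
States satisfying q: {st4, st5}.
States satisfying A[¬q U q]: {st4, st5, st6}.

{st4, st5, st6}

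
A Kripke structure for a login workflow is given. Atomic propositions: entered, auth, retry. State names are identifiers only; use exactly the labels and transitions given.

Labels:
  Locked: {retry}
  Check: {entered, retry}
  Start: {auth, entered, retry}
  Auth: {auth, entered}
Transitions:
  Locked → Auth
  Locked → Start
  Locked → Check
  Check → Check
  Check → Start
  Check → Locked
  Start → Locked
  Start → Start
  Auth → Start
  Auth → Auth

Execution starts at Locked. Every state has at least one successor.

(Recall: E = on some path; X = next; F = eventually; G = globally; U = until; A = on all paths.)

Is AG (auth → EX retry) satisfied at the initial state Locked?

Yes

States satisfying auth → EX retry: {Locked, Check, Start, Auth}.
States satisfying AG (auth → EX retry): {Locked, Check, Start, Auth}.
Every state reachable from Locked satisfies auth → EX retry.
Locked ∈ Sat(AG (auth → EX retry)).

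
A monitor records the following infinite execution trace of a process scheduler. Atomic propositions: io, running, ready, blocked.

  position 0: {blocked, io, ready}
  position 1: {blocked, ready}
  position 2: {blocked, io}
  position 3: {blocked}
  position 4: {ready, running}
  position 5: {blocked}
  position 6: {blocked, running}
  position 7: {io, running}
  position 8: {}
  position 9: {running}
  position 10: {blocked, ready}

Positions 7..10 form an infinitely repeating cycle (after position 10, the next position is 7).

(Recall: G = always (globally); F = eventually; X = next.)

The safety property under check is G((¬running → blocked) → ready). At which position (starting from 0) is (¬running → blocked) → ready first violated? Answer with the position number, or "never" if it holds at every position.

Check (¬running → blocked) → ready at each position in order: 0 ✓, 1 ✓.
At position 2 the labels are {blocked, io}, so (¬running → blocked) → ready is false there. This is the first violation.

2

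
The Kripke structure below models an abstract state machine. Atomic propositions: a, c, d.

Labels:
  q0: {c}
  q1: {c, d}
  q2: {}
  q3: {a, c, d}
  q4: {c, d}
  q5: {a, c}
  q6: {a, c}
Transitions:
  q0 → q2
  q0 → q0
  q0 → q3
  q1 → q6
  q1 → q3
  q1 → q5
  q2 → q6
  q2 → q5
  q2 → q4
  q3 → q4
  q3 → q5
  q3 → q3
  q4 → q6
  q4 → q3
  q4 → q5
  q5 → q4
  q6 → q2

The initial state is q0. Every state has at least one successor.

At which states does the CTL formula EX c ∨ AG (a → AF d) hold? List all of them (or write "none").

{q0, q1, q2, q3, q4, q5}

States satisfying c: {q0, q1, q3, q4, q5, q6}.
States satisfying EX c: {q0, q1, q2, q3, q4, q5}.
States satisfying a → AF d: {q0, q1, q2, q3, q4, q5}.
States satisfying AG (a → AF d): ∅.
States satisfying EX c ∨ AG (a → AF d): {q0, q1, q2, q3, q4, q5}.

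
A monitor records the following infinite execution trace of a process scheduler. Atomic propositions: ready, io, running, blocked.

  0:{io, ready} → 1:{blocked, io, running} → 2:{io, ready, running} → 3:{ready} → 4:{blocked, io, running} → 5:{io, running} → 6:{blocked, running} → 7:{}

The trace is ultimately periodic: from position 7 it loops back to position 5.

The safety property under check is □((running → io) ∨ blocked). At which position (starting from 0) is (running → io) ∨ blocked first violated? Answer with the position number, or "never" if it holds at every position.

(running → io) ∨ blocked holds at every position 0..7, and those are all the positions the trace ever visits, so the invariant □((running → io) ∨ blocked) is never violated.

never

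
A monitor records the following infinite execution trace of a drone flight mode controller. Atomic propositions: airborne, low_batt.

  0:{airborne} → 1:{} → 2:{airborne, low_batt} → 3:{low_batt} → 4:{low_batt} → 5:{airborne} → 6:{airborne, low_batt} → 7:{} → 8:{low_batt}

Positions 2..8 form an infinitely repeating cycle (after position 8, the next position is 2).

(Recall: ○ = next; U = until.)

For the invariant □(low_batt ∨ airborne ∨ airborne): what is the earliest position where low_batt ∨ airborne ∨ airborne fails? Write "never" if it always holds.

1

Check low_batt ∨ airborne ∨ airborne at each position in order: 0 ✓.
At position 1 the labels are {}, so low_batt ∨ airborne ∨ airborne is false there. This is the first violation.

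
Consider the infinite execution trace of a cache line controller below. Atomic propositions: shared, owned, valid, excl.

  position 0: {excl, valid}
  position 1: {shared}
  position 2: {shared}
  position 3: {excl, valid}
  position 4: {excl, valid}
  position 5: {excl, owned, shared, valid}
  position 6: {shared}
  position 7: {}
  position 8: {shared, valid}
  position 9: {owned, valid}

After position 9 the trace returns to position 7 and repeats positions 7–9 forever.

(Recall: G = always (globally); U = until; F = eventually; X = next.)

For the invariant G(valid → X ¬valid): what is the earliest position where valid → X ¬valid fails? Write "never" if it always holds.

3

Check valid → X ¬valid at each position in order: 0 ✓, 1 ✓, 2 ✓.
At position 3 the labels are {excl, valid} and the next position 4 has {excl, valid}, so valid → X ¬valid is false there. This is the first violation.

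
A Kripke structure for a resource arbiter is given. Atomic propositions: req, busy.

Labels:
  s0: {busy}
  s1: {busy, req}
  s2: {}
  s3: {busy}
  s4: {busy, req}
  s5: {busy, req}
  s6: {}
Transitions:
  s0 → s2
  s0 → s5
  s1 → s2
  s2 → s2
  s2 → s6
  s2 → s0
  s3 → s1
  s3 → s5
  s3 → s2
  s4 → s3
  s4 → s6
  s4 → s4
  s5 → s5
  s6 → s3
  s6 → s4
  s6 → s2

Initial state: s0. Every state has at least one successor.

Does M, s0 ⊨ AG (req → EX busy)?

Violated

States satisfying req → EX busy: {s0, s2, s3, s4, s5, s6}.
States satisfying AG (req → EX busy): {s5}.
s1 is reachable from s0 and violates req → EX busy, so AG fails at s0.
s0 ∉ Sat(AG (req → EX busy)).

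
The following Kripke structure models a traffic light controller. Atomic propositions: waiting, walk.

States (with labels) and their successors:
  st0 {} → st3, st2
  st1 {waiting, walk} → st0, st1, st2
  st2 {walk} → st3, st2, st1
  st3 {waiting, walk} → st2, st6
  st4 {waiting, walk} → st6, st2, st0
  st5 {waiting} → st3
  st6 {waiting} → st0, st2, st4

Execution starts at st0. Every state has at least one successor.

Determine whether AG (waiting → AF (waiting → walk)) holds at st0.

Satisfied

States satisfying waiting → AF (waiting → walk): {st0, st1, st2, st3, st4, st5, st6}.
States satisfying AG (waiting → AF (waiting → walk)): {st0, st1, st2, st3, st4, st5, st6}.
Every state reachable from st0 satisfies waiting → AF (waiting → walk).
st0 ∈ Sat(AG (waiting → AF (waiting → walk))).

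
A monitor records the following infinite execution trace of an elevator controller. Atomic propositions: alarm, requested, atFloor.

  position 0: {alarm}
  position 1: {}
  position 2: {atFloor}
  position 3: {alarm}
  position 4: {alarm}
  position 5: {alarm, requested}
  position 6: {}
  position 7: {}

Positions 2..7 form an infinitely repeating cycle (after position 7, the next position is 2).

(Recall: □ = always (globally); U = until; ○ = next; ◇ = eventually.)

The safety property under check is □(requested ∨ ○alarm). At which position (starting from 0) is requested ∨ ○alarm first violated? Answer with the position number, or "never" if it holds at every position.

At position 0 the labels are {alarm} and the next position 1 has {}, so requested ∨ ○alarm is false there. This is the first violation.

0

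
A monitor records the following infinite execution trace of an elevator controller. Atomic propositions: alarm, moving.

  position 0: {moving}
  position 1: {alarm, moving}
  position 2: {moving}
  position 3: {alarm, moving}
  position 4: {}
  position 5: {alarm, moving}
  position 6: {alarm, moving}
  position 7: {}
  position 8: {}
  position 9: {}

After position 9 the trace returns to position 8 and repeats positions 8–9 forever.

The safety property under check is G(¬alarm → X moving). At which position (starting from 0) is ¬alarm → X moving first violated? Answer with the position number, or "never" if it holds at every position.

Check ¬alarm → X moving at each position in order: 0 ✓, 1 ✓, 2 ✓, 3 ✓, 4 ✓, 5 ✓, 6 ✓.
At position 7 the labels are {} and the next position 8 has {}, so ¬alarm → X moving is false there. This is the first violation.

7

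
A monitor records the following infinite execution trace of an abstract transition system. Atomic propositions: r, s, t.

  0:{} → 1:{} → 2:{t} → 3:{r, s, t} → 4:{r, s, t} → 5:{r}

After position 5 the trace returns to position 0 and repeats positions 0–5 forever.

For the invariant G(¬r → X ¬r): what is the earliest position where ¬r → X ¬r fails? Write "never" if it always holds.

2

Check ¬r → X ¬r at each position in order: 0 ✓, 1 ✓.
At position 2 the labels are {t} and the next position 3 has {r, s, t}, so ¬r → X ¬r is false there. This is the first violation.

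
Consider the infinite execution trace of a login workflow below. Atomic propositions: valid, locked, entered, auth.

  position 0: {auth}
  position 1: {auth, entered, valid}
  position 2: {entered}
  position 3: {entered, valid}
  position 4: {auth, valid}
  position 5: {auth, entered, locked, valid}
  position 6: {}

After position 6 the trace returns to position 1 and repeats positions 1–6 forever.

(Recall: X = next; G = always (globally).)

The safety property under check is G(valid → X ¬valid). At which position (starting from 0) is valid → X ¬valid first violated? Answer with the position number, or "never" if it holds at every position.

Check valid → X ¬valid at each position in order: 0 ✓, 1 ✓, 2 ✓.
At position 3 the labels are {entered, valid} and the next position 4 has {auth, valid}, so valid → X ¬valid is false there. This is the first violation.

3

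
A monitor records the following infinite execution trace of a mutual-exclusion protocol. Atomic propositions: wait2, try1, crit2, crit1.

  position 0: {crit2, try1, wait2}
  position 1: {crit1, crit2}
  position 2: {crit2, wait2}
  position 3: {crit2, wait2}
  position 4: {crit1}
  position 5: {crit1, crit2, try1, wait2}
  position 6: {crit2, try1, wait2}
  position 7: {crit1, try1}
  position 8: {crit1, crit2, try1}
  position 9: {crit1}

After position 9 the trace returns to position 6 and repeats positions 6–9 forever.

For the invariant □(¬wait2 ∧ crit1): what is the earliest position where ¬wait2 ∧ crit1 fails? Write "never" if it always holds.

At position 0 the labels are {crit2, try1, wait2}, so ¬wait2 ∧ crit1 is false there. This is the first violation.

0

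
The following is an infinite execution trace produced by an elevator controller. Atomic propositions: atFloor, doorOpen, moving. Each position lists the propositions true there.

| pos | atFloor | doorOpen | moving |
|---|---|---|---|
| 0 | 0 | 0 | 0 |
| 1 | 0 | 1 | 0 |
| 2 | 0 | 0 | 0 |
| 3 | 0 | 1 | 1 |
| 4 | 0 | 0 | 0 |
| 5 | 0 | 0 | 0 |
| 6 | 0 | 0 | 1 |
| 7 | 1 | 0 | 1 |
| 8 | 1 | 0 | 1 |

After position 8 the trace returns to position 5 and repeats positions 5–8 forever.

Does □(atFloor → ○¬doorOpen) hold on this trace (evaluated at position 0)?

Yes

atFloor → ○¬doorOpen holds at every position 0..8, and those are all positions ever visited, so □(atFloor → ○¬doorOpen) holds.
Positions where atFloor holds: 7, 8.
Check ○¬doorOpen at each: 7→ok, 8→ok.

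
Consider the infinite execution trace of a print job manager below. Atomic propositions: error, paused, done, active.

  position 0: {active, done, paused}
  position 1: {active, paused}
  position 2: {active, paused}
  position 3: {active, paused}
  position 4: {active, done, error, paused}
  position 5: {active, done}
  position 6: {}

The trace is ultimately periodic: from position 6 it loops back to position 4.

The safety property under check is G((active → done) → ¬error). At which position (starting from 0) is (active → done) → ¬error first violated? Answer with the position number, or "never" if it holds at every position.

4

Check (active → done) → ¬error at each position in order: 0 ✓, 1 ✓, 2 ✓, 3 ✓.
At position 4 the labels are {active, done, error, paused}, so (active → done) → ¬error is false there. This is the first violation.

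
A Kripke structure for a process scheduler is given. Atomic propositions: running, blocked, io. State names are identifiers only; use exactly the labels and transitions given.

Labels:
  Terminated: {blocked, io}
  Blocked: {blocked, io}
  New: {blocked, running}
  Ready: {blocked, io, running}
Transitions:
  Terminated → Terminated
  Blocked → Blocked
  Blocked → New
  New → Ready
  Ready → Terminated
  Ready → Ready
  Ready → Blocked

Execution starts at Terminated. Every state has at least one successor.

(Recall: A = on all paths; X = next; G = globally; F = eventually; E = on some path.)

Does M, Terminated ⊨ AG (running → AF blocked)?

Yes

States satisfying running → AF blocked: {Terminated, Blocked, New, Ready}.
States satisfying AG (running → AF blocked): {Terminated, Blocked, New, Ready}.
Every state reachable from Terminated satisfies running → AF blocked.
Terminated ∈ Sat(AG (running → AF blocked)).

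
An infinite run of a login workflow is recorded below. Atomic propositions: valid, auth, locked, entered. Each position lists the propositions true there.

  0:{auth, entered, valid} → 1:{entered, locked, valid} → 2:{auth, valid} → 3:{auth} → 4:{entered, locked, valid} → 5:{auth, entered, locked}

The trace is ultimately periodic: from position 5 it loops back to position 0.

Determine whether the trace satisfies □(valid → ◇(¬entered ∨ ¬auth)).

Yes

valid → ◇(¬entered ∨ ¬auth) holds at every position 0..5, and those are all positions ever visited, so □(valid → ◇(¬entered ∨ ¬auth)) holds.
Positions where valid holds: 0, 1, 2, 4.
Check ◇(¬entered ∨ ¬auth) at each: 0→ok, 1→ok, 2→ok, 4→ok.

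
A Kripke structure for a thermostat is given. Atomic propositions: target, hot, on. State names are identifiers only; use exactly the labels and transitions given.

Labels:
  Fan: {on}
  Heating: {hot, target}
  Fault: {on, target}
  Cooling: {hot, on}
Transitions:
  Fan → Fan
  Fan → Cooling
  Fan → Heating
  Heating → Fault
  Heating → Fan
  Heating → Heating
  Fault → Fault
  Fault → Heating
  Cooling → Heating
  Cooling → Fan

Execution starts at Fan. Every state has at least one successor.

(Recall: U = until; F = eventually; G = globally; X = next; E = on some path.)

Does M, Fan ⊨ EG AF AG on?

No

States satisfying AF AG on: ∅.
States satisfying EG AF AG on: ∅.
No suitable path/successor from Fan witnesses the formula.
Fan ∉ Sat(EG AF AG on).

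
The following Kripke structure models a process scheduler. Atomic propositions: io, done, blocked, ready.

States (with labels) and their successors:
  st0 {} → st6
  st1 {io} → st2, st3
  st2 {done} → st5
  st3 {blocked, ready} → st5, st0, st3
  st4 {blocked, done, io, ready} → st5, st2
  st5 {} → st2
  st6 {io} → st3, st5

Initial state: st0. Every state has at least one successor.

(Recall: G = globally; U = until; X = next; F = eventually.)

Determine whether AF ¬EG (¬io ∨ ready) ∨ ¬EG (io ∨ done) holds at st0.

Holds

States satisfying ¬EG (¬io ∨ ready): {st0, st1, st6}.
States satisfying AF ¬EG (¬io ∨ ready): {st0, st1, st6}.
States satisfying io ∨ done: {st1, st2, st4, st6}.
States satisfying EG (io ∨ done): ∅.
States satisfying ¬EG (io ∨ done): {st0, st1, st2, st3, st4, st5, st6}.
States satisfying AF ¬EG (¬io ∨ ready) ∨ ¬EG (io ∨ done): {st0, st1, st2, st3, st4, st5, st6}.
st0 ∈ Sat(AF ¬EG (¬io ∨ ready) ∨ ¬EG (io ∨ done)).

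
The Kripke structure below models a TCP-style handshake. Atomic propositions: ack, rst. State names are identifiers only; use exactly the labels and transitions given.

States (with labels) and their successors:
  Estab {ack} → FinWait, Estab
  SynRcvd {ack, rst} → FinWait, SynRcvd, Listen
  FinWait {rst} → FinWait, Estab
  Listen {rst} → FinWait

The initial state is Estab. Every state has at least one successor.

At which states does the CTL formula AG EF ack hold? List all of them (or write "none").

{Estab, SynRcvd, FinWait, Listen}

States satisfying EF ack: {Estab, SynRcvd, FinWait, Listen}.
States satisfying AG EF ack: {Estab, SynRcvd, FinWait, Listen}.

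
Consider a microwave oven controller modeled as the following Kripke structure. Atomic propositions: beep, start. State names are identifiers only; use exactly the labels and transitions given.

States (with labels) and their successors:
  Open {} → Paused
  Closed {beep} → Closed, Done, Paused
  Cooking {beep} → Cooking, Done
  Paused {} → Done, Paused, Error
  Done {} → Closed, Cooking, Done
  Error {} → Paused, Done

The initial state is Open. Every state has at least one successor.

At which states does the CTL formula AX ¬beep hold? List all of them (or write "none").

States satisfying ¬beep: {Open, Paused, Done, Error}.
States satisfying AX ¬beep: {Open, Paused, Error}.

{Open, Paused, Error}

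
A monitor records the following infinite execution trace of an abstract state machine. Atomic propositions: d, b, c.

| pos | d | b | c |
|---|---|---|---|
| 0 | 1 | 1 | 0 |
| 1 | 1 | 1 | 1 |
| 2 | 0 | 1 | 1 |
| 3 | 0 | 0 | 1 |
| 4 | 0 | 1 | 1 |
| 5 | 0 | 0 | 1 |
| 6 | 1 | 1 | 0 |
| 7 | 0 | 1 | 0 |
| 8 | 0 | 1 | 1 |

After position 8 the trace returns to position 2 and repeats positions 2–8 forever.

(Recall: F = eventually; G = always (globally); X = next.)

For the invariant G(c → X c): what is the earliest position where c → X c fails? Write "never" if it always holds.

Check c → X c at each position in order: 0 ✓, 1 ✓, 2 ✓, 3 ✓, 4 ✓.
At position 5 the labels are {c} and the next position 6 has {b, d}, so c → X c is false there. This is the first violation.

5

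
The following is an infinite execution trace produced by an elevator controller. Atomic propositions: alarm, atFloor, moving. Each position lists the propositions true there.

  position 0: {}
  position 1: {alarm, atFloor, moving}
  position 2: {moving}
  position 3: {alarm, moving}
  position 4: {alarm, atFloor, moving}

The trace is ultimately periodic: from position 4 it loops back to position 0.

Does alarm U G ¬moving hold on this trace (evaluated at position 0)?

Violated

Walking from position 0: at position 0, G ¬moving has not yet held and alarm fails, so alarm U G ¬moving is false.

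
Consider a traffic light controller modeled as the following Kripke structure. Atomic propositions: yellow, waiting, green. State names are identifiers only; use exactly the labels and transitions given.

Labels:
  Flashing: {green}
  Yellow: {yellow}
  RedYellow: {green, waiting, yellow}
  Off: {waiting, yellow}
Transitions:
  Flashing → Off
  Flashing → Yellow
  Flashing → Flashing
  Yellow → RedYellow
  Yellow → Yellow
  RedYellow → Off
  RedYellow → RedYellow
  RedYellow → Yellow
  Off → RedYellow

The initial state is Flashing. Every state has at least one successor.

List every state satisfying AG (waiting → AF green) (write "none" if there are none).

States satisfying waiting → AF green: {Flashing, Yellow, RedYellow, Off}.
States satisfying AG (waiting → AF green): {Flashing, Yellow, RedYellow, Off}.

{Flashing, Yellow, RedYellow, Off}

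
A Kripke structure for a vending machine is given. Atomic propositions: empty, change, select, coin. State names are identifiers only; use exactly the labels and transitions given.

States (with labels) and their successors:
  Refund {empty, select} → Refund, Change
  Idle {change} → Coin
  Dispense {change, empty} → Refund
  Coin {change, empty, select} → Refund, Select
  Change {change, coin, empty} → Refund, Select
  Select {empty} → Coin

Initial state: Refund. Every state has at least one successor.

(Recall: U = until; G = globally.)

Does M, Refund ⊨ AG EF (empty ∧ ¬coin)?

States satisfying EF (empty ∧ ¬coin): {Refund, Idle, Dispense, Coin, Change, Select}.
States satisfying AG EF (empty ∧ ¬coin): {Refund, Idle, Dispense, Coin, Change, Select}.
Every state reachable from Refund satisfies EF (empty ∧ ¬coin).
Refund ∈ Sat(AG EF (empty ∧ ¬coin)).

Yes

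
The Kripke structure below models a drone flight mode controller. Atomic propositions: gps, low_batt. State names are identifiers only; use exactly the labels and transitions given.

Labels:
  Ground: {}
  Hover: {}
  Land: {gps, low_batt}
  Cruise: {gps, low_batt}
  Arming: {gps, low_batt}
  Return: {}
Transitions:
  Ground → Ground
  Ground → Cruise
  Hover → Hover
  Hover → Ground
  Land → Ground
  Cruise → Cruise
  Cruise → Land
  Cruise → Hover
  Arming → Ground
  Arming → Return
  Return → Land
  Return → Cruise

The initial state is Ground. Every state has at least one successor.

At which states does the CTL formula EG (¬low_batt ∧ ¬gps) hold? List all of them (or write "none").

States satisfying ¬low_batt ∧ ¬gps: {Ground, Hover, Return}.
States satisfying EG (¬low_batt ∧ ¬gps): {Ground, Hover}.

{Ground, Hover}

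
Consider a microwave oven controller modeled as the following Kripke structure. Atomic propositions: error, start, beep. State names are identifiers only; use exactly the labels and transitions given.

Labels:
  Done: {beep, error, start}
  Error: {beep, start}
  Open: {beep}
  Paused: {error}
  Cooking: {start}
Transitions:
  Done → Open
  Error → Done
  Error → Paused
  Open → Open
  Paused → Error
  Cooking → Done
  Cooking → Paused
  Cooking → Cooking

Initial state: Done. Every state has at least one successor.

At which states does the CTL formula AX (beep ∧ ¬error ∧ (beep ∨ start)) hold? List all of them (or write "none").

{Done, Open, Paused}

States satisfying beep ∧ ¬error ∧ (beep ∨ start): {Error, Open}.
States satisfying AX (beep ∧ ¬error ∧ (beep ∨ start)): {Done, Open, Paused}.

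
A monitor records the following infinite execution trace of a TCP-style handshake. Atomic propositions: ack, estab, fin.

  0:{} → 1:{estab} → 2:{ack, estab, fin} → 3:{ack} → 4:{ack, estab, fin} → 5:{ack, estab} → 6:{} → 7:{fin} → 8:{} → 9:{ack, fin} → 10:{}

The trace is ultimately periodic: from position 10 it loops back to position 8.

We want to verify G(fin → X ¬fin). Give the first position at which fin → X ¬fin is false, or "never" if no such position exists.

never

fin → X ¬fin holds at every position 0..10, and those are all the positions the trace ever visits, so the invariant G(fin → X ¬fin) is never violated.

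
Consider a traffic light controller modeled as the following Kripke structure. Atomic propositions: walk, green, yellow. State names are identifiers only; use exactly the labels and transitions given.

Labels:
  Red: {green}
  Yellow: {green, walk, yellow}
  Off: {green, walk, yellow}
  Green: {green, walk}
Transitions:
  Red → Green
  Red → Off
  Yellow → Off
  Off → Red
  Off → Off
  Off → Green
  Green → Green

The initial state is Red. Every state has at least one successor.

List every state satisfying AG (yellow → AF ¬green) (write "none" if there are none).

{Green}

States satisfying yellow → AF ¬green: {Red, Green}.
States satisfying AG (yellow → AF ¬green): {Green}.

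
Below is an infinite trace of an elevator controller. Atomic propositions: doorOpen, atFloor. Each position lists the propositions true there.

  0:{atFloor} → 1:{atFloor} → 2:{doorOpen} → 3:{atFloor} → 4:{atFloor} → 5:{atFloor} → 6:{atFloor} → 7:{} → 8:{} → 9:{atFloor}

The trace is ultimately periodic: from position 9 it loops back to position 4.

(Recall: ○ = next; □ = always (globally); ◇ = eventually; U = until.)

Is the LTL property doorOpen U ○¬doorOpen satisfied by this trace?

Walking from position 0: ○¬doorOpen first holds at position 0, and doorOpen holds at every earlier position along the way, so doorOpen U ○¬doorOpen holds.

Satisfied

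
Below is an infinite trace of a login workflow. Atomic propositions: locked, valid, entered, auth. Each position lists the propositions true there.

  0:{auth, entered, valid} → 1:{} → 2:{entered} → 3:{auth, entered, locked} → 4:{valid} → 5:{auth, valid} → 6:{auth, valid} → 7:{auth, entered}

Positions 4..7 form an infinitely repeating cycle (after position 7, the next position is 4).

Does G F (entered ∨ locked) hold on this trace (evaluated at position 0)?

F (entered ∨ locked) holds at every position 0..7, and those are all positions ever visited, so G F (entered ∨ locked) holds.

Holds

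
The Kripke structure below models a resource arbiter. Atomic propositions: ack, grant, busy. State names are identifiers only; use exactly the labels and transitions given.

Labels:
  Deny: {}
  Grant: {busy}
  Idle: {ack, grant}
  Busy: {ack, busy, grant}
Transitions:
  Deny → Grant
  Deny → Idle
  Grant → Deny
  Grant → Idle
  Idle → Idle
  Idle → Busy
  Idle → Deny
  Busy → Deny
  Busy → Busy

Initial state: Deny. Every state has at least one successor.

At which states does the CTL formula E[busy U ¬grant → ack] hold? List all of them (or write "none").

States satisfying busy: {Grant, Busy}.
States satisfying ¬grant → ack: {Idle, Busy}.
States satisfying E[busy U ¬grant → ack]: {Grant, Idle, Busy}.

{Grant, Idle, Busy}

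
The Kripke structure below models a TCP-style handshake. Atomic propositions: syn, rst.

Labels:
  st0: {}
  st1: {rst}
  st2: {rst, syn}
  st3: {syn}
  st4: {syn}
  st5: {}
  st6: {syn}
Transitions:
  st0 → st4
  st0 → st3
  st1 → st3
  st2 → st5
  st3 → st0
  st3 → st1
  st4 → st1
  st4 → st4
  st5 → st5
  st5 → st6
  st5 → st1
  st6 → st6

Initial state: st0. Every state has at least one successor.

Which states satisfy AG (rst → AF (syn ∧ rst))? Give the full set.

States satisfying rst → AF (syn ∧ rst): {st0, st2, st3, st4, st5, st6}.
States satisfying AG (rst → AF (syn ∧ rst)): {st6}.

{st6}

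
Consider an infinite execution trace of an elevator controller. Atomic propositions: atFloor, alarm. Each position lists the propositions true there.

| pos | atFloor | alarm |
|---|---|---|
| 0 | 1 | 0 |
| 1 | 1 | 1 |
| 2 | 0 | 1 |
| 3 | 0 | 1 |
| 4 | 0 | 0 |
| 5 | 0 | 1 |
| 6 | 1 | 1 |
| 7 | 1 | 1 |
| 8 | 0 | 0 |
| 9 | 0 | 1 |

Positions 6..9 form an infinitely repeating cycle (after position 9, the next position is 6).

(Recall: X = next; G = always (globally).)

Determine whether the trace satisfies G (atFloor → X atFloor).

Does not hold

atFloor → X atFloor must hold at every position from 0 onward. It fails at position 1, so G (atFloor → X atFloor) is false.
Positions where atFloor holds: 0, 1, 6, 7.
Check X atFloor at each: 0→ok, 1→fails, 6→ok, 7→fails.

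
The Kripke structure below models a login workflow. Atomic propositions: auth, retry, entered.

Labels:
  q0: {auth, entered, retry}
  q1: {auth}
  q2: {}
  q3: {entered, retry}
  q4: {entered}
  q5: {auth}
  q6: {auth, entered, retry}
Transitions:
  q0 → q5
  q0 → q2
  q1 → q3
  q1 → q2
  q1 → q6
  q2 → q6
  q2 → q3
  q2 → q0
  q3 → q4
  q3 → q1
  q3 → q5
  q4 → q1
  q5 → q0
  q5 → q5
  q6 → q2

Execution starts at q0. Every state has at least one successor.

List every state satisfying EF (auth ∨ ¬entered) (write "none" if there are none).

States satisfying auth ∨ ¬entered: {q0, q1, q2, q5, q6}.
States satisfying EF (auth ∨ ¬entered): {q0, q1, q2, q3, q4, q5, q6}.

{q0, q1, q2, q3, q4, q5, q6}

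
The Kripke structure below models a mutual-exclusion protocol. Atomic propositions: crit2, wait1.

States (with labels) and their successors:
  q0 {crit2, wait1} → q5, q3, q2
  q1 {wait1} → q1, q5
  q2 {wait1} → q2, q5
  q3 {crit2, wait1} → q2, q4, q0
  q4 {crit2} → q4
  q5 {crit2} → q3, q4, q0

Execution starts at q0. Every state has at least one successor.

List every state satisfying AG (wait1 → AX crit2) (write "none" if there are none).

{q4}

States satisfying wait1 → AX crit2: {q4, q5}.
States satisfying AG (wait1 → AX crit2): {q4}.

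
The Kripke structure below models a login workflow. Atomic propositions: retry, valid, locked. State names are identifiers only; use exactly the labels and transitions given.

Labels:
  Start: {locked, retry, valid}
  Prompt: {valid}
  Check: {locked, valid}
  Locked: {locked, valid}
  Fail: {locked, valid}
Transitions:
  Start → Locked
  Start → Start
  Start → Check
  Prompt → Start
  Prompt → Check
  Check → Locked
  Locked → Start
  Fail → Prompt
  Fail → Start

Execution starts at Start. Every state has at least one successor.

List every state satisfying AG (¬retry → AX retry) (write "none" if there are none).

none

States satisfying ¬retry → AX retry: {Start, Locked}.
States satisfying AG (¬retry → AX retry): ∅.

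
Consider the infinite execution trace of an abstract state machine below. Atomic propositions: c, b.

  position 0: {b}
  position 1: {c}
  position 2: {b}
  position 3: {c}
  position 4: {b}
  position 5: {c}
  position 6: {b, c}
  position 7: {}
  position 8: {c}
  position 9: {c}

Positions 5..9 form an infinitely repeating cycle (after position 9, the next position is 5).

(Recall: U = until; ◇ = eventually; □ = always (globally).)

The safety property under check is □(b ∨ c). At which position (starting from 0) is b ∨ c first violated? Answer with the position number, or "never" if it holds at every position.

Check b ∨ c at each position in order: 0 ✓, 1 ✓, 2 ✓, 3 ✓, 4 ✓, 5 ✓, 6 ✓.
At position 7 the labels are {}, so b ∨ c is false there. This is the first violation.

7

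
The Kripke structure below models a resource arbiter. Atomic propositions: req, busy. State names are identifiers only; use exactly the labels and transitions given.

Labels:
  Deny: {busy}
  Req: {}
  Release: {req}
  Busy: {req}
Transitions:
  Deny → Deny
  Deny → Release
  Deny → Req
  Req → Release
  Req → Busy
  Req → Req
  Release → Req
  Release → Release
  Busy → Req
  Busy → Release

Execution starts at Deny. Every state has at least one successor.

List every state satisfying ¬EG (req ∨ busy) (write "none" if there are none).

States satisfying req ∨ busy: {Deny, Release, Busy}.
States satisfying EG (req ∨ busy): {Deny, Release, Busy}.
States satisfying ¬EG (req ∨ busy): {Req}.

{Req}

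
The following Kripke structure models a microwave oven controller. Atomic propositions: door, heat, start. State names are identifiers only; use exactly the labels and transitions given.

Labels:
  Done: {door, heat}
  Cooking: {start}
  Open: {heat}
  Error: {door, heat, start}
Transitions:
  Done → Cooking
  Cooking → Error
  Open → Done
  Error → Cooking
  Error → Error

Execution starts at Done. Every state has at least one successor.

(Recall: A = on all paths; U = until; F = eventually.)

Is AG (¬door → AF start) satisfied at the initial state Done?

Holds

States satisfying ¬door → AF start: {Done, Cooking, Open, Error}.
States satisfying AG (¬door → AF start): {Done, Cooking, Open, Error}.
Every state reachable from Done satisfies ¬door → AF start.
Done ∈ Sat(AG (¬door → AF start)).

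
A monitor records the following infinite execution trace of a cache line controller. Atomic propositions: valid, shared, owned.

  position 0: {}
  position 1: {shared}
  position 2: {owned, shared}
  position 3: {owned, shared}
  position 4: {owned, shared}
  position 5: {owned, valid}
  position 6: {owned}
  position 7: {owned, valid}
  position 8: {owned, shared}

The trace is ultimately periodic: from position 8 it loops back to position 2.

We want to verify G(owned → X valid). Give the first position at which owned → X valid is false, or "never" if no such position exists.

2

Check owned → X valid at each position in order: 0 ✓, 1 ✓.
At position 2 the labels are {owned, shared} and the next position 3 has {owned, shared}, so owned → X valid is false there. This is the first violation.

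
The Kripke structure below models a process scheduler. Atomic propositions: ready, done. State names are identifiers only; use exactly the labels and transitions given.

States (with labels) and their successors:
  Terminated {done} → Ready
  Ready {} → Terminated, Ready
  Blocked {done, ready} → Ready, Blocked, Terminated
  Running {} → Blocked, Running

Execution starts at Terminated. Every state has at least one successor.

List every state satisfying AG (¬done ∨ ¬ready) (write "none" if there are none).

{Terminated, Ready}

States satisfying ¬done ∨ ¬ready: {Terminated, Ready, Running}.
States satisfying AG (¬done ∨ ¬ready): {Terminated, Ready}.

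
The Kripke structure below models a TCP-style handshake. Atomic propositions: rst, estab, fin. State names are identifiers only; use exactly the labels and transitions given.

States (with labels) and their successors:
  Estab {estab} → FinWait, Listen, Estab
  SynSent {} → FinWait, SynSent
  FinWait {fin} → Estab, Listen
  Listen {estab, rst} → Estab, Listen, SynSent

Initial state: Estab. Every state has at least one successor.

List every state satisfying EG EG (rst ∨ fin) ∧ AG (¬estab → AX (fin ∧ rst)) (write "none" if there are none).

States satisfying EG (rst ∨ fin): {FinWait, Listen}.
States satisfying EG EG (rst ∨ fin): {FinWait, Listen}.
States satisfying ¬estab → AX (fin ∧ rst): {Estab, Listen}.
States satisfying AG (¬estab → AX (fin ∧ rst)): ∅.
States satisfying EG EG (rst ∨ fin) ∧ AG (¬estab → AX (fin ∧ rst)): ∅.

none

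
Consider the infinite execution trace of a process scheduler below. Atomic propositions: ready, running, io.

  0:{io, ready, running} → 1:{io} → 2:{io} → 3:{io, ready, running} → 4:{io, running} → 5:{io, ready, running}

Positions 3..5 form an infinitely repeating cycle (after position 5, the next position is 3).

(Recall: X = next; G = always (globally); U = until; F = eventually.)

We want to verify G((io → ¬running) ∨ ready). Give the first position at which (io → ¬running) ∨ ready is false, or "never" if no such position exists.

Check (io → ¬running) ∨ ready at each position in order: 0 ✓, 1 ✓, 2 ✓, 3 ✓.
At position 4 the labels are {io, running}, so (io → ¬running) ∨ ready is false there. This is the first violation.

4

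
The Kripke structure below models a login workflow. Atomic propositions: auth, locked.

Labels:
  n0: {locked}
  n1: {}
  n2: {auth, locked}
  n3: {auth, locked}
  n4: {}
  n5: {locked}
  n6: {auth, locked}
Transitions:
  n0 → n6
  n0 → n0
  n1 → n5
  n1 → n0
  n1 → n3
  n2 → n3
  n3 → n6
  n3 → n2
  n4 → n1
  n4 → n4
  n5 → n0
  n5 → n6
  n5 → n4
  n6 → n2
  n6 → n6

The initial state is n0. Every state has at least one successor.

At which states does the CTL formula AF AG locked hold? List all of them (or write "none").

States satisfying AG locked: {n0, n2, n3, n6}.
States satisfying AF AG locked: {n0, n2, n3, n6}.

{n0, n2, n3, n6}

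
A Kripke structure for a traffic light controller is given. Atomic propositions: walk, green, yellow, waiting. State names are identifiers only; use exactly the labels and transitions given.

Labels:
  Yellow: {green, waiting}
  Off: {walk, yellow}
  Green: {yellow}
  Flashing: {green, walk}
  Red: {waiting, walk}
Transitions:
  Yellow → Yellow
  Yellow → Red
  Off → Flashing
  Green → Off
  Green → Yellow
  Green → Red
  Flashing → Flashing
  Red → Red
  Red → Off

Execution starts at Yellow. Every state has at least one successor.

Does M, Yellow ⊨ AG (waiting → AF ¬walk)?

Violated

States satisfying waiting → AF ¬walk: {Yellow, Off, Green, Flashing}.
States satisfying AG (waiting → AF ¬walk): {Off, Flashing}.
Red is reachable from Yellow and violates waiting → AF ¬walk, so AG fails at Yellow.
Yellow ∉ Sat(AG (waiting → AF ¬walk)).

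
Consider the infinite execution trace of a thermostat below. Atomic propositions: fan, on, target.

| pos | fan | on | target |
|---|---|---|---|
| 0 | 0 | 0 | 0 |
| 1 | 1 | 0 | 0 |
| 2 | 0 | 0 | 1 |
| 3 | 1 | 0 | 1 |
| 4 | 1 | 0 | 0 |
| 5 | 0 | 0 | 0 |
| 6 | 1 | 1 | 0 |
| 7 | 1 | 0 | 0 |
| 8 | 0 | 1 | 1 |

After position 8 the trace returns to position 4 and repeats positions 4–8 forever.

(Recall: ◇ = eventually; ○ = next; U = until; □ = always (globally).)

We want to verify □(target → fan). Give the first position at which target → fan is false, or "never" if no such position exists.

2

Check target → fan at each position in order: 0 ✓, 1 ✓.
At position 2 the labels are {target}, so target → fan is false there. This is the first violation.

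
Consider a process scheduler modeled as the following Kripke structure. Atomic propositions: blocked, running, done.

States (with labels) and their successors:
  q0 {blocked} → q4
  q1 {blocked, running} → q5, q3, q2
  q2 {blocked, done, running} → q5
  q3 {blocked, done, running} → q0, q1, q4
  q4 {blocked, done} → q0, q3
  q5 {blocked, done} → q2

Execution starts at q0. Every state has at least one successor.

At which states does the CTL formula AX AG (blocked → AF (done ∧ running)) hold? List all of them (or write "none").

States satisfying AG (blocked → AF (done ∧ running)): {q2, q5}.
States satisfying AX AG (blocked → AF (done ∧ running)): {q2, q5}.

{q2, q5}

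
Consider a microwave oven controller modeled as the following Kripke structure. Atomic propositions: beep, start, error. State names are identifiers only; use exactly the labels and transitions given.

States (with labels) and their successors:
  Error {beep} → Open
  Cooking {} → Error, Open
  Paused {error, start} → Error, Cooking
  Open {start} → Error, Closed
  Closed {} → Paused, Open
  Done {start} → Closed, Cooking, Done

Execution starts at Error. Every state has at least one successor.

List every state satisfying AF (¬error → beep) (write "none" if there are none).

{Error, Paused}

States satisfying ¬error → beep: {Error, Paused}.
States satisfying AF (¬error → beep): {Error, Paused}.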